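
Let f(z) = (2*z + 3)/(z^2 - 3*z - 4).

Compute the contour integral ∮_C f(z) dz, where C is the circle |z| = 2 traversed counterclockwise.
By the residue theorem, ∮_C f(z) dz = 2πi · (sum of the residues of f at the poles inside |z| = 2).

The denominator factors as (z + 1)*(z - 4), so the singularities of f are simple poles at z = -1, z = 4.
  |-1|² = 1 < 4 = 2², so this pole is inside the contour.
  |4|² = 16 > 4 = 2², so this pole is outside the contour.

With P(z) = 2*z + 3 and Q(z) = z^2 - 3*z - 4, each pole is simple, so Res(f, z₀) = P(z₀)/Q'(z₀) with Q'(z) = 2*z - 3.
  Res(f, -1) = P(-1)/Q'(-1) = (1)/(-5) = -1/5

∮_C f(z) dz = 2πi · (-1/5) = -2*I*pi/5

Final answer: -2*I*pi/5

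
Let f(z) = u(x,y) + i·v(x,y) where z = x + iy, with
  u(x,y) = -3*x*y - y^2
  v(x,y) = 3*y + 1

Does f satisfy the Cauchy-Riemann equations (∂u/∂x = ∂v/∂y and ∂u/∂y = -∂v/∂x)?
∂u/∂x = -3*y
∂v/∂y = 3
∂u/∂y = -3*x - 2*y
∂v/∂x = 0
∂u/∂x ≠ ∂v/∂y and ∂u/∂y ≠ -∂v/∂x; the Cauchy-Riemann equations are not satisfied, so f is not analytic.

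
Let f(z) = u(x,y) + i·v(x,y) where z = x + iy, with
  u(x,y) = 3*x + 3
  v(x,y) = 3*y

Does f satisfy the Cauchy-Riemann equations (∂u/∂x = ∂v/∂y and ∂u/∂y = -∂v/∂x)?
∂u/∂x = 3
∂v/∂y = 3
∂u/∂y = 0
∂v/∂x = 0
∂u/∂x = ∂v/∂y and ∂u/∂y = -∂v/∂x hold identically; f is analytic.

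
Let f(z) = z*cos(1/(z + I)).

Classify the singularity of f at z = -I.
Let u = z + I. Then
  cos(1/u) = Σ_{k≥0} (-1)^k (1)^(2k)/((2k)!·u^(2k)) = 1 - 1/(2*u^2) + 1/(24*u^4) + ...
which has infinitely many negative powers of u, so cos(1/(z + I)) has an essential singularity at z = -I.
The extra factor z is a nonzero polynomial; if the product had at most a pole at z = -I, dividing by that polynomial would leave cos(1/(z + I)) with at most a pole too — contradiction. (Equivalently, the product's Laurent series still has infinitely many negative powers.)
So the singularity is essential.

Final answer: essential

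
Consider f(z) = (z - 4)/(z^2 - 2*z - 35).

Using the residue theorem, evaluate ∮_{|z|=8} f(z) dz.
By the residue theorem, ∮_C f(z) dz = 2πi · (sum of the residues of f at the poles inside |z| = 8).

The denominator factors as (z - 7)*(z + 5), so the singularities of f are simple poles at z = 7, z = -5.
  |7|² = 49 < 64 = 8², so this pole is inside the contour.
  |-5|² = 25 < 64 = 8², so this pole is inside the contour.

With P(z) = z - 4 and Q(z) = z^2 - 2*z - 35, each pole is simple, so Res(f, z₀) = P(z₀)/Q'(z₀) with Q'(z) = 2*z - 2.
  Res(f, 7) = P(7)/Q'(7) = (3)/(12) = 1/4
  Res(f, -5) = P(-5)/Q'(-5) = (-9)/(-12) = 3/4

Sum of residues inside C: 1
∮_C f(z) dz = 2πi · (1) = 2*I*pi

Final answer: 2*I*pi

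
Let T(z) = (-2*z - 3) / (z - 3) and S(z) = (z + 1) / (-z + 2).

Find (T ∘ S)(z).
(T ∘ S)(z) = T(S(z)) = ((-2)*S(z) + (-3))/((1)*S(z) + (-3)). Multiply numerator and denominator by -z + 2:
  numerator:   (-2)*(z + 1) + (-3)*(-z + 2) = z - 8
  denominator: (1)*(z + 1) + (-3)*(-z + 2) = 4*z - 5
(T ∘ S)(z) = (z - 8)/(4*z - 5)

Final answer: (z - 8)/(4*z - 5)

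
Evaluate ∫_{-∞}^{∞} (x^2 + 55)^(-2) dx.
Let f(z) = (z^2 + 55)^(-2). The denominator has no real zeros and deg Q - deg P = 4 ≥ 2, so the integral of f over the upper semicircle |z| = R tends to 0 as R → ∞. Closing the contour in the upper half-plane,
  ∫_{-∞}^{∞} f(x) dx = 2πi · Σ Res(f, z_k)  over the poles with Im z_k > 0.

Zeros of the denominator: z^2 + 55 = 0 gives z = ±sqrt(55)*I.
Upper half-plane: z = sqrt(55)*I (a pole of order 2).

Write f(z) = g(z)/(z - sqrt(55)*I)^2 with g(z) = (z + sqrt(55)*I)^(-2). For a double pole, Res(f, z₀) = g'(z₀):
  g'(z) = -2/(z + sqrt(55)*I)^3
  Res(f, sqrt(55)*I) = g'(sqrt(55)*I) = -sqrt(55)*I/12100

∫_{-∞}^{∞} f(x) dx = 2πi · (-sqrt(55)*I/12100) = sqrt(55)*pi/6050

Final answer: sqrt(55)*pi/6050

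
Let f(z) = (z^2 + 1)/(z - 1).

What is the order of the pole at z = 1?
Factor the denominator:
  z - 1 = (z - 1)

The numerator P(z) = z^2 + 1 has P(1) = 2 ≠ 0, so no factor of (z - 1) cancels.
Near z = 1 we can therefore write f(z) = g(z)/(z - 1) with g analytic at 1 and g(1) ≠ 0 (g is just the numerator).

Hence z = 1 is a pole of order 1.

Final answer: 1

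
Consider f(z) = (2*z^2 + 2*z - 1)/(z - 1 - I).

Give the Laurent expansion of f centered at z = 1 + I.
Put w = z - (1 + I), i.e. z = w + 1 + I. The denominator is w, so it suffices to rewrite the numerator in powers of w.

P(z) = 2*z^2 + 2*z - 1
P(w + 1 + I) = 1 + 6*I + (6 + 4*I)*w + 2*w^2

Dividing each term by w:
  f = (1 + 6*I)/w + 6 + 4*I + 2*w

Substituting back w = z - 1 - I:
  f(z) = (1 + 6*I)/(z - 1 - I) + 6 + 4*I + 2*(z - 1 - I)

The series is finite because the numerator is a polynomial; the negative powers form the principal part, and the coefficient of 1/(z - 1 - I) gives Res(f, 1 + I) = 1 + 6*I.

Final answer: (1 + 6*I)/(z - 1 - I) + 6 + 4*I + 2*(z - 1 - I)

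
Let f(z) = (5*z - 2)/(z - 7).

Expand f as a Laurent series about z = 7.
Put w = z - (7), i.e. z = w + 7. The denominator is w, so it suffices to rewrite the numerator in powers of w.

P(z) = 5*z - 2
P(w + 7) = 33 + 5*w

Dividing each term by w:
  f = 33/w + 5

Substituting back w = z - 7:
  f(z) = 33/(z - 7) + 5

The series is finite because the numerator is a polynomial; the negative powers form the principal part, and the coefficient of 1/(z - 7) gives Res(f, 7) = 33.

Final answer: 33/(z - 7) + 5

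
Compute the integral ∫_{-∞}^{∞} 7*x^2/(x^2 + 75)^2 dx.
7*sqrt(3)*pi/30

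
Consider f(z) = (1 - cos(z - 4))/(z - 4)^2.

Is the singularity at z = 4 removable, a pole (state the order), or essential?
Let u = z - 4. The argument of cos is z - 4 = u, so
  f = (1 - cos(u))/u^2 = ((u)^2/2 - (u)^4/24 + ...)/u^2 = 1/2 - (1/24)*u^2 + ...
The Laurent expansion about u = 0 has no negative powers; equivalently lim_{z→4} f(z) = 1/2 exists and is finite.
So the singularity is removable.

Final answer: removable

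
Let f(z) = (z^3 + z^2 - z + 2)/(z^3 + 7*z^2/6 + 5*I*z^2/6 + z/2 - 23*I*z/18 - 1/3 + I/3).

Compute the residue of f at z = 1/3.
Write f(z) = P(z)/Q(z) with P(z) = z^3 + z^2 - z + 2 and Q(z) = z^3 + 7*z^2/6 + 5*I*z^2/6 + z/2 - 23*I*z/18 - 1/3 + I/3.
The denominator factors as Q(z) = (z - 1/3)*(z + 3/2 + 3*I/2)*(z - 2*I/3), so z = 1/3 is a simple zero of Q and P is analytic there; z = 1/3 is therefore a simple pole and
  Res(f, z₀) = P(z₀)/Q'(z₀).

Q'(z) = 3*z^2 + 7*z/3 + 5*I*z/3 + 1/2 - 23*I/18, so Q'(1/3) = 29/18 - 13*I/18.
P(1/3) = 49/27.

Res(f, 1/3) = (49/27)/(29/18 - 13*I/18) = 1421/1515 + 637*I/1515

Final answer: 1421/1515 + 637*I/1515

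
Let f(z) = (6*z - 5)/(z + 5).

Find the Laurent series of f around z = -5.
Put w = z - (-5), i.e. z = w - 5. The denominator is w, so it suffices to rewrite the numerator in powers of w.

P(z) = 6*z - 5
P(w - 5) = -35 + 6*w

Dividing each term by w:
  f = -35/w + 6

Substituting back w = z + 5:
  f(z) = -35/(z + 5) + 6

The series is finite because the numerator is a polynomial; the negative powers form the principal part, and the coefficient of 1/(z + 5) gives Res(f, -5) = -35.

Final answer: -35/(z + 5) + 6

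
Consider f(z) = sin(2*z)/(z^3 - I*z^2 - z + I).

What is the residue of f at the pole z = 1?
Write f(z) = P(z)/Q(z) with P(z) = sin(2*z) and Q(z) = z^3 - I*z^2 - z + I.
The denominator factors as Q(z) = (z - 1)*(z - I)*(z + 1), so z = 1 is a simple zero of Q and P is analytic there; z = 1 is therefore a simple pole and
  Res(f, z₀) = P(z₀)/Q'(z₀).

Q'(z) = 3*z^2 - 2*I*z - 1, so Q'(1) = 2 - 2*I.
P(1) = sin(2).

Res(f, 1) = (sin(2))/(2 - 2*I) = (1/4 + I/4)*sin(2)

Final answer: (1/4 + I/4)*sin(2)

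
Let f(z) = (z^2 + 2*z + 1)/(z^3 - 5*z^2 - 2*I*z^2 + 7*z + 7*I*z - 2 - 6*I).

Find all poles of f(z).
{1 + I, 2, 2 + I}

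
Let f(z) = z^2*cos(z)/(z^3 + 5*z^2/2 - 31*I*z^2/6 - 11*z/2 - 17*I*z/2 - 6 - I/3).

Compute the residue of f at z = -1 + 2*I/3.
Write f(z) = P(z)/Q(z) with P(z) = z^2*cos(z) and Q(z) = z^3 + 5*z^2/2 - 31*I*z^2/6 - 11*z/2 - 17*I*z/2 - 6 - I/3.
The denominator factors as Q(z) = (z + 1 - 2*I/3)*(z + 1/2 - 3*I/2)*(z + 1 - 3*I), so z = -1 + 2*I/3 is a simple zero of Q and P is analytic there; z = -1 + 2*I/3 is therefore a simple pole and
  Res(f, z₀) = P(z₀)/Q'(z₀).

Q'(z) = 3*z^2 + 5*z - 31*I*z/3 - 11/2 - 17*I/2, so Q'(-1 + 2*I/3) = -35/18 + 7*I/6.
P(-1 + 2*I/3) = (5/9 - 4*I/3)*cos(1 - 2*I/3).

Res(f, -1 + 2*I/3) = ((5/9 - 4*I/3)*cos(1 - 2*I/3))/(-35/18 + 7*I/6) = (-61/119 + 45*I/119)*cos(1 - 2*I/3)

Final answer: (-61/119 + 45*I/119)*cos(1 - 2*I/3)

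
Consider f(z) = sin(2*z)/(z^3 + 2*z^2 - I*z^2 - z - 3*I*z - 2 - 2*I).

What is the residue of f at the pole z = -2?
Write f(z) = P(z)/Q(z) with P(z) = sin(2*z) and Q(z) = z^3 + 2*z^2 - I*z^2 - z - 3*I*z - 2 - 2*I.
The denominator factors as Q(z) = (z + 1)*(z - 1 - I)*(z + 2), so z = -2 is a simple zero of Q and P is analytic there; z = -2 is therefore a simple pole and
  Res(f, z₀) = P(z₀)/Q'(z₀).

Q'(z) = 3*z^2 + 4*z - 2*I*z - 1 - 3*I, so Q'(-2) = 3 + I.
P(-2) = -sin(4).

Res(f, -2) = (-sin(4))/(3 + I) = (-3/10 + I/10)*sin(4)

Final answer: (-3/10 + I/10)*sin(4)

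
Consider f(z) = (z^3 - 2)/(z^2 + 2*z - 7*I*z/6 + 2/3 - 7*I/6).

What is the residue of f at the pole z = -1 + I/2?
Write f(z) = P(z)/Q(z) with P(z) = z^3 - 2 and Q(z) = z^2 + 2*z - 7*I*z/6 + 2/3 - 7*I/6.
The denominator factors as Q(z) = (z + 1 - 2*I/3)*(z + 1 - I/2), so z = -1 + I/2 is a simple zero of Q and P is analytic there; z = -1 + I/2 is therefore a simple pole and
  Res(f, z₀) = P(z₀)/Q'(z₀).

Q'(z) = 2*z + 2 - 7*I/6, so Q'(-1 + I/2) = -I/6.
P(-1 + I/2) = -9/4 + 11*I/8.

Res(f, -1 + I/2) = (-9/4 + 11*I/8)/(-I/6) = -33/4 - 27*I/2

Final answer: -33/4 - 27*I/2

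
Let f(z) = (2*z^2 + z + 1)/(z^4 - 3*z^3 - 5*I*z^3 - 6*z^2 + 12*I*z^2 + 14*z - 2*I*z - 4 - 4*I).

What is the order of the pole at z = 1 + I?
Factor the denominator:
  z^4 - 3*z^3 - 5*I*z^3 - 6*z^2 + 12*I*z^2 + 14*z - 2*I*z - 4 - 4*I = (z - 1 - I)^3*(z - 2*I)

The numerator P(z) = 2*z^2 + z + 1 has P(1 + I) = 2 + 5*I ≠ 0, so no factor of (z - 1 - I) cancels.
Near z = 1 + I we can therefore write f(z) = g(z)/(z - 1 - I)^3 with g analytic at 1 + I and g(1 + I) ≠ 0 (g is the numerator divided by the remaining denominator factors).

Hence z = 1 + I is a pole of order 3.

Final answer: 3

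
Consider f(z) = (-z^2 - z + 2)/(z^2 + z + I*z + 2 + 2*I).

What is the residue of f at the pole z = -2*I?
2*I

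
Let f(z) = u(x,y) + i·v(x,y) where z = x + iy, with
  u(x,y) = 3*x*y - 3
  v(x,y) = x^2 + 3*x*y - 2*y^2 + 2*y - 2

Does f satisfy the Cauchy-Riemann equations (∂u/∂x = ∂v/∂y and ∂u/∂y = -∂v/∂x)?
∂u/∂x = 3*y
∂v/∂y = 3*x - 4*y + 2
∂u/∂y = 3*x
∂v/∂x = 2*x + 3*y
∂u/∂x ≠ ∂v/∂y and ∂u/∂y ≠ -∂v/∂x; the Cauchy-Riemann equations are not satisfied, so f is not analytic.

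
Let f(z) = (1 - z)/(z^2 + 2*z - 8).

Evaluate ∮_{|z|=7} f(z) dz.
-2*I*pi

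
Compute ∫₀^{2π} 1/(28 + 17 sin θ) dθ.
Call the integral J. The integrand is 2π-periodic and we integrate over a full period, so shifting θ does not change the value (θ → θ + π/2 turns sin θ into cos θ). Hence
  J = ∫₀^{2π} dθ/(28 + 17 cos θ).
Put z = e^{iθ}: then cos θ = (z + 1/z)/2, dθ = dz/(iz), and z runs once counterclockwise around |z| = 1:
  J = ∮_{|z|=1} 1/(28 + 17*(z + 1/z)/2) · dz/(iz) = (2/i) ∮_{|z|=1} dz/(17*z^2 + 56*z + 17).
The roots of 17*z^2 + 56*z + 17 are z = (-28 ± sqrt(28^2 - 17^2))/17, with sqrt(495) = 3*sqrt(55); their product is 1, so only z₊ = -28/17 + 3*sqrt(55)/17 lies inside the unit circle (z₋ = -28/17 - 3*sqrt(55)/17 lies outside).
z₊ is a simple zero of q(z) = 17*z^2 + 56*z + 17, so Res(1/q, z₊) = 1/q'(z₊) with q'(z) = 34*z + 56; and q'(z₊) = 17*(z₊ - z₋) = 6*sqrt(55).
Therefore J = (2/i) · 2πi · 1/(6*sqrt(55)) = 2*pi/(3*sqrt(55)) = 2*sqrt(55)*pi/165

Final answer: 2*sqrt(55)*pi/165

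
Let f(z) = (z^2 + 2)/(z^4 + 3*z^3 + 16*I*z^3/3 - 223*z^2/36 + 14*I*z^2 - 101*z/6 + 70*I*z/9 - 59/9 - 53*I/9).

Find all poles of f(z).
{-2 - 2*I, -3/2 + I/3, -2*I/3, 1/2 - 3*I}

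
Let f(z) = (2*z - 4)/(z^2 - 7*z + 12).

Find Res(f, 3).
Write f(z) = P(z)/Q(z) with P(z) = 2*z - 4 and Q(z) = z^2 - 7*z + 12.
The denominator factors as Q(z) = (z - 3)*(z - 4), so z = 3 is a simple zero of Q and P is analytic there; z = 3 is therefore a simple pole and
  Res(f, z₀) = P(z₀)/Q'(z₀).

Q'(z) = 2*z - 7, so Q'(3) = -1.
P(3) = 2.

Res(f, 3) = (2)/(-1) = -2

Final answer: -2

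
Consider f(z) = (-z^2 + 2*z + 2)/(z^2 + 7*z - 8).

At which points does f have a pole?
The singularities of f are the zeros of the denominator. Factoring,
  z^2 + 7*z - 8 = (z + 8)*(z - 1)
so the candidates are z = -8, z = 1.

Check the numerator P(z) = -z^2 + 2*z + 2 at each one:
  P(-8) = -78 ≠ 0, so z = -8 is a (simple) pole.
  P(1) = 3 ≠ 0, so z = 1 is a (simple) pole.

Poles of f: {-8, 1}

Final answer: {-8, 1}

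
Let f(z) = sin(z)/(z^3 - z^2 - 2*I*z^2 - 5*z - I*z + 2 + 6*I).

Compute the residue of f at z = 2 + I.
Write f(z) = P(z)/Q(z) with P(z) = sin(z) and Q(z) = z^3 - z^2 - 2*I*z^2 - 5*z - I*z + 2 + 6*I.
The denominator factors as Q(z) = (z - 2 - I)*(z + 2)*(z - 1 - I), so z = 2 + I is a simple zero of Q and P is analytic there; z = 2 + I is therefore a simple pole and
  Res(f, z₀) = P(z₀)/Q'(z₀).

Q'(z) = 3*z^2 - 2*z - 4*I*z - 5 - I, so Q'(2 + I) = 4 + I.
P(2 + I) = sin(2 + I).

Res(f, 2 + I) = (sin(2 + I))/(4 + I) = (4/17 - I/17)*sin(2 + I)

Final answer: (4/17 - I/17)*sin(2 + I)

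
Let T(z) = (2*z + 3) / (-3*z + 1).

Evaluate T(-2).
-1/7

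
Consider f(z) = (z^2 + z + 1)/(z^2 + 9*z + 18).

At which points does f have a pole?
The singularities of f are the zeros of the denominator. Factoring,
  z^2 + 9*z + 18 = (z + 6)*(z + 3)
so the candidates are z = -6, z = -3.

Check the numerator P(z) = z^2 + z + 1 at each one:
  P(-6) = 31 ≠ 0, so z = -6 is a (simple) pole.
  P(-3) = 7 ≠ 0, so z = -3 is a (simple) pole.

Poles of f: {-6, -3}

Final answer: {-6, -3}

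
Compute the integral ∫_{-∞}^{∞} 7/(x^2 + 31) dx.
7*sqrt(31)*pi/31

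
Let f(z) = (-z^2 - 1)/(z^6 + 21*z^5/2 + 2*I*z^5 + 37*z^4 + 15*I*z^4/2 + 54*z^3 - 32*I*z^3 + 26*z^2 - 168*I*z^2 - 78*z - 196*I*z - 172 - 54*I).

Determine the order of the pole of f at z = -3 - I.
Factor the denominator:
  z^6 + 21*z^5/2 + 2*I*z^5 + 37*z^4 + 15*I*z^4/2 + 54*z^3 - 32*I*z^3 + 26*z^2 - 168*I*z^2 - 78*z - 196*I*z - 172 - 54*I = (z + 3 + I)^4*(z - 3/2 - I)*(z - I)

The numerator P(z) = -z^2 - 1 has P(-3 - I) = -9 - 6*I ≠ 0, so no factor of (z + 3 + I) cancels.
Near z = -3 - I we can therefore write f(z) = g(z)/(z + 3 + I)^4 with g analytic at -3 - I and g(-3 - I) ≠ 0 (g is the numerator divided by the remaining denominator factors).

Hence z = -3 - I is a pole of order 4.

Final answer: 4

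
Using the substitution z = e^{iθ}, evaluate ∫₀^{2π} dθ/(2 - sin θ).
Call the integral J. The integrand is 2π-periodic and we integrate over a full period, so shifting θ does not change the value (θ → θ + π/2 turns sin θ into cos θ; θ → θ + π flips the sign of the trig term). Hence
  J = ∫₀^{2π} dθ/(2 + cos θ).
Put z = e^{iθ}: then cos θ = (z + 1/z)/2, dθ = dz/(iz), and z runs once counterclockwise around |z| = 1:
  J = ∮_{|z|=1} 1/(2 + (z + 1/z)/2) · dz/(iz) = (2/i) ∮_{|z|=1} dz/(z^2 + 4*z + 1).
The roots of z^2 + 4*z + 1 are z = (-2 ± sqrt(2^2 - 1^2)), with sqrt(3) = sqrt(3); their product is 1, so only z₊ = -2 + sqrt(3) lies inside the unit circle (z₋ = -2 - sqrt(3) lies outside).
z₊ is a simple zero of q(z) = z^2 + 4*z + 1, so Res(1/q, z₊) = 1/q'(z₊) with q'(z) = 2*z + 4; and q'(z₊) = (z₊ - z₋) = 2*sqrt(3).
Therefore J = (2/i) · 2πi · 1/(2*sqrt(3)) = 2*pi/(sqrt(3)) = 2*sqrt(3)*pi/3

Final answer: 2*sqrt(3)*pi/3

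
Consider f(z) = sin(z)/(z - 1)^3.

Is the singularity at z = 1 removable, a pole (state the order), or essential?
pole of order 3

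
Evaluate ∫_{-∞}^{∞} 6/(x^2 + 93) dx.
Let f(z) = 6/(z^2 + 93). The denominator has no real zeros and deg Q - deg P = 2 ≥ 2, so the integral of f over the upper semicircle |z| = R tends to 0 as R → ∞. Closing the contour in the upper half-plane,
  ∫_{-∞}^{∞} f(x) dx = 2πi · Σ Res(f, z_k)  over the poles with Im z_k > 0.

Zeros of the denominator: z^2 + 93 = 0 gives z = ±sqrt(93)*I.
Upper half-plane: z = sqrt(93)*I (simple).

Each pole is a simple zero of Q(z) = z^2 + 93, so Res(f, z₀) = P(z₀)/Q'(z₀) with P(z) = 6, Q'(z) = 2*z:
  Res(f, sqrt(93)*I) = (6)/(2*sqrt(93)*I) = -sqrt(93)*I/31

∫_{-∞}^{∞} f(x) dx = 2πi · (-sqrt(93)*I/31) = 2*sqrt(93)*pi/31

Final answer: 2*sqrt(93)*pi/31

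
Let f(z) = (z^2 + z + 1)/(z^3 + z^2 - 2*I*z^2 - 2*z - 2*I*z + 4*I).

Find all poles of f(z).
{-2, 2*I, 1}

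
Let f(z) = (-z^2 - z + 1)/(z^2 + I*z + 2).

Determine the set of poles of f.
The singularities of f are the zeros of the denominator. Factoring,
  z^2 + I*z + 2 = (z + 2*I)*(z - I)
so the candidates are z = -2*I, z = I.

Check the numerator P(z) = -z^2 - z + 1 at each one:
  P(-2*I) = 5 + 2*I ≠ 0, so z = -2*I is a (simple) pole.
  P(I) = 2 - I ≠ 0, so z = I is a (simple) pole.

Poles of f: {-2*I, I}

Final answer: {-2*I, I}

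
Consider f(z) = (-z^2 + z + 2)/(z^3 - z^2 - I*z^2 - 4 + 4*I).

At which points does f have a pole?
The singularities of f are the zeros of the denominator. Factoring,
  z^3 - z^2 - I*z^2 - 4 + 4*I = (z - 2)*(z + 1 + I)*(z - 2*I)
so the candidates are z = 2, z = -1 - I, z = 2*I.

Check the numerator P(z) = -z^2 + z + 2 at each one:
  P(2) = 0, so the factor (z - 2) cancels and z = 2 is only a removable singularity, not a pole.
  P(-1 - I) = 1 - 3*I ≠ 0, so z = -1 - I is a (simple) pole.
  P(2*I) = 6 + 2*I ≠ 0, so z = 2*I is a (simple) pole.

Poles of f: {-1 - I, 2*I}

Final answer: {-1 - I, 2*I}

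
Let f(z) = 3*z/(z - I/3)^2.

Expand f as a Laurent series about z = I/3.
Put w = z - (I/3), i.e. z = w + I/3. The denominator is w^2, so it suffices to rewrite the numerator in powers of w.

P(z) = 3*z
P(w + I/3) = I + 3*w

Dividing each term by w^2:
  f = I/w^2 + 3/w

Substituting back w = z - I/3:
  f(z) = I/(z - I/3)^2 + 3/(z - I/3)

The series is finite because the numerator is a polynomial; the negative powers form the principal part, and the coefficient of 1/(z - I/3) gives Res(f, I/3) = 3.

Final answer: I/(z - I/3)^2 + 3/(z - I/3)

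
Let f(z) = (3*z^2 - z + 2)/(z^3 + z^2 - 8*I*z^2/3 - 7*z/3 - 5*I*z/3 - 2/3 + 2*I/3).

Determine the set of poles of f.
The singularities of f are the zeros of the denominator. Factoring,
  z^3 + z^2 - 8*I*z^2/3 - 7*z/3 - 5*I*z/3 - 2/3 + 2*I/3 = (z + 1 - I)*(z - I)*(z - 2*I/3)
so the candidates are z = -1 + I, z = I, z = 2*I/3.

Check the numerator P(z) = 3*z^2 - z + 2 at each one:
  P(-1 + I) = 3 - 7*I ≠ 0, so z = -1 + I is a (simple) pole.
  P(I) = -1 - I ≠ 0, so z = I is a (simple) pole.
  P(2*I/3) = 2/3 - 2*I/3 ≠ 0, so z = 2*I/3 is a (simple) pole.

Poles of f: {-1 + I, 2*I/3, I}

Final answer: {-1 + I, 2*I/3, I}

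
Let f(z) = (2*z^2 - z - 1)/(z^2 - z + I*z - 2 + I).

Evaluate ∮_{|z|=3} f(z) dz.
By the residue theorem, ∮_C f(z) dz = 2πi · (sum of the residues of f at the poles inside |z| = 3).

The denominator factors as (z - 2 + I)*(z + 1), so the singularities of f are simple poles at z = 2 - I, z = -1.
  |2 - I|² = 5 < 9 = 3², so this pole is inside the contour.
  |-1|² = 1 < 9 = 3², so this pole is inside the contour.

With P(z) = 2*z^2 - z - 1 and Q(z) = z^2 - z + I*z - 2 + I, each pole is simple, so Res(f, z₀) = P(z₀)/Q'(z₀) with Q'(z) = 2*z - 1 + I.
  Res(f, 2 - I) = P(2 - I)/Q'(2 - I) = (3 - 7*I)/(3 - I) = 8/5 - 9*I/5
  Res(f, -1) = P(-1)/Q'(-1) = (2)/(-3 + I) = -3/5 - I/5

Sum of residues inside C: 1 - 2*I
∮_C f(z) dz = 2πi · (1 - 2*I) = pi*(4 + 2*I)

Final answer: pi*(4 + 2*I)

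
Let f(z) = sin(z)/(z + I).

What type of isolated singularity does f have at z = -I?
Write f(z) = g(z)/(z + I) with g(z) = sin(z).
g is entire and g(-I) = -I*sinh(1) ≠ 0, so no factor of (z + I) cancels: the Laurent expansion of f about z = -I starts at the power -1, i.e. lim_{z→z₀} (z - z₀) f(z) = -I*sinh(1) is finite and nonzero.
So z = -I is a pole of order 1.

Final answer: pole of order 1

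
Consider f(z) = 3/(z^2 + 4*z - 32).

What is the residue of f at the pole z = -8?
Write f(z) = P(z)/Q(z) with P(z) = 3 and Q(z) = z^2 + 4*z - 32.
The denominator factors as Q(z) = (z + 8)*(z - 4), so z = -8 is a simple zero of Q and P is analytic there; z = -8 is therefore a simple pole and
  Res(f, z₀) = P(z₀)/Q'(z₀).

Q'(z) = 2*z + 4, so Q'(-8) = -12.
P(-8) = 3.

Res(f, -8) = (3)/(-12) = -1/4

Final answer: -1/4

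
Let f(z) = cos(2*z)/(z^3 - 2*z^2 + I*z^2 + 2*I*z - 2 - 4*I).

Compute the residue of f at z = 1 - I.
Write f(z) = P(z)/Q(z) with P(z) = cos(2*z) and Q(z) = z^3 - 2*z^2 + I*z^2 + 2*I*z - 2 - 4*I.
The denominator factors as Q(z) = (z - 1 + I)*(z - 2 + I)*(z + 1 - I), so z = 1 - I is a simple zero of Q and P is analytic there; z = 1 - I is therefore a simple pole and
  Res(f, z₀) = P(z₀)/Q'(z₀).

Q'(z) = 3*z^2 - 4*z + 2*I*z + 2*I, so Q'(1 - I) = -2 + 2*I.
P(1 - I) = cos(2 - 2*I).

Res(f, 1 - I) = (cos(2 - 2*I))/(-2 + 2*I) = (-1/4 - I/4)*cos(2 - 2*I)

Final answer: (-1/4 - I/4)*cos(2 - 2*I)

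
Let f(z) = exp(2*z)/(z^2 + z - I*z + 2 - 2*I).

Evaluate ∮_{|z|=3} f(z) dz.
By the residue theorem, ∮_C f(z) dz = 2πi · (sum of the residues of f at the poles inside |z| = 3).

The denominator factors as (z + 1 + I)*(z - 2*I), so the singularities of f are simple poles at z = -1 - I, z = 2*I.
  |-1 - I|² = 2 < 9 = 3², so this pole is inside the contour.
  |2*I|² = 4 < 9 = 3², so this pole is inside the contour.

With P(z) = exp(2*z) and Q(z) = z^2 + z - I*z + 2 - 2*I, each pole is simple, so Res(f, z₀) = P(z₀)/Q'(z₀) with Q'(z) = 2*z + 1 - I.
  Res(f, -1 - I) = P(-1 - I)/Q'(-1 - I) = (exp(-2 - 2*I))/(-1 - 3*I) = (-1/10 + 3*I/10)*exp(-2 - 2*I)
  Res(f, 2*I) = P(2*I)/Q'(2*I) = (exp(4*I))/(1 + 3*I) = (1/10 - 3*I/10)*exp(4*I)

Sum of residues inside C: (-1/10 + 3*I/10)*exp(-2 - 2*I) + (1/10 - 3*I/10)*exp(4*I)
∮_C f(z) dz = 2πi · ((-1/10 + 3*I/10)*exp(-2 - 2*I) + (1/10 - 3*I/10)*exp(4*I)) = pi*(3/5 + I/5)*exp(4*I) + pi*(-3/5 - I/5)*exp(-2 - 2*I)

Final answer: pi*(3/5 + I/5)*exp(4*I) + pi*(-3/5 - I/5)*exp(-2 - 2*I)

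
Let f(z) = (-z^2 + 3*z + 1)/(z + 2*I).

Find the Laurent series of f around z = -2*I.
Put w = z - (-2*I), i.e. z = w - 2*I. The denominator is w, so it suffices to rewrite the numerator in powers of w.

P(z) = -z^2 + 3*z + 1
P(w - 2*I) = 5 - 6*I + (3 + 4*I)*w - w^2

Dividing each term by w:
  f = (5 - 6*I)/w + 3 + 4*I - w

Substituting back w = z + 2*I:
  f(z) = (5 - 6*I)/(z + 2*I) + 3 + 4*I - (z + 2*I)

The series is finite because the numerator is a polynomial; the negative powers form the principal part, and the coefficient of 1/(z + 2*I) gives Res(f, -2*I) = 5 - 6*I.

Final answer: (5 - 6*I)/(z + 2*I) + 3 + 4*I - (z + 2*I)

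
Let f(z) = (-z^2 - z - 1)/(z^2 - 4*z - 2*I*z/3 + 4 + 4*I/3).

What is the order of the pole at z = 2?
Factor the denominator:
  z^2 - 4*z - 2*I*z/3 + 4 + 4*I/3 = (z - 2)*(z - 2 - 2*I/3)

The numerator P(z) = -z^2 - z - 1 has P(2) = -7 ≠ 0, so no factor of (z - 2) cancels.
Near z = 2 we can therefore write f(z) = g(z)/(z - 2) with g analytic at 2 and g(2) ≠ 0 (g is the numerator divided by the remaining denominator factors).

Hence z = 2 is a pole of order 1.

Final answer: 1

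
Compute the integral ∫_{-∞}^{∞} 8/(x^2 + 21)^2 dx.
4*sqrt(21)*pi/441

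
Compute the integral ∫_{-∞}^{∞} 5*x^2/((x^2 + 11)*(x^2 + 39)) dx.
5*pi*(-sqrt(11) + sqrt(39))/28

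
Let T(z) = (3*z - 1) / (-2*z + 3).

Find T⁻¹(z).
Set w = T(z) = (3*z - 1) / (-2*z + 3) and solve for z:
  w*(-2*z + 3) = 3*z - 1
  3*w + z*(-2*w - 3) + 1 = 0
  z*(-2*w - 3) = -3*w - 1
  z = (3*w + 1)/(2*w + 3)
Renaming the variable, T⁻¹(z) = (3*z + 1)/(2*z + 3).
(Check: ad - bc = 7 ≠ 0, so T is invertible.)

Final answer: (3*z + 1)/(2*z + 3)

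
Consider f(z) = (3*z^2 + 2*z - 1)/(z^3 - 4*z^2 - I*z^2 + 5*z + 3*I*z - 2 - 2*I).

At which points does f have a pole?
The singularities of f are the zeros of the denominator. Factoring,
  z^3 - 4*z^2 - I*z^2 + 5*z + 3*I*z - 2 - 2*I = (z - 1 - I)*(z - 2)*(z - 1)
so the candidates are z = 1 + I, z = 2, z = 1.

Check the numerator P(z) = 3*z^2 + 2*z - 1 at each one:
  P(1 + I) = 1 + 8*I ≠ 0, so z = 1 + I is a (simple) pole.
  P(2) = 15 ≠ 0, so z = 2 is a (simple) pole.
  P(1) = 4 ≠ 0, so z = 1 is a (simple) pole.

Poles of f: {1, 1 + I, 2}

Final answer: {1, 1 + I, 2}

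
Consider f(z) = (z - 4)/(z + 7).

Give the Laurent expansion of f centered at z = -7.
Put w = z - (-7), i.e. z = w - 7. The denominator is w, so it suffices to rewrite the numerator in powers of w.

P(z) = z - 4
P(w - 7) = -11 + w

Dividing each term by w:
  f = -11/w + 1

Substituting back w = z + 7:
  f(z) = -11/(z + 7) + 1

The series is finite because the numerator is a polynomial; the negative powers form the principal part, and the coefficient of 1/(z + 7) gives Res(f, -7) = -11.

Final answer: -11/(z + 7) + 1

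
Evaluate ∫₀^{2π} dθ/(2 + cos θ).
Let J = ∫₀^{2π} dθ/(2 + cos θ).
Put z = e^{iθ}: then cos θ = (z + 1/z)/2, dθ = dz/(iz), and z runs once counterclockwise around |z| = 1:
  J = ∮_{|z|=1} 1/(2 + (z + 1/z)/2) · dz/(iz) = (2/i) ∮_{|z|=1} dz/(z^2 + 4*z + 1).
The roots of z^2 + 4*z + 1 are z = (-2 ± sqrt(2^2 - 1^2)), with sqrt(3) = sqrt(3); their product is 1, so only z₊ = -2 + sqrt(3) lies inside the unit circle (z₋ = -2 - sqrt(3) lies outside).
z₊ is a simple zero of q(z) = z^2 + 4*z + 1, so Res(1/q, z₊) = 1/q'(z₊) with q'(z) = 2*z + 4; and q'(z₊) = (z₊ - z₋) = 2*sqrt(3).
Therefore J = (2/i) · 2πi · 1/(2*sqrt(3)) = 2*pi/(sqrt(3)) = 2*sqrt(3)*pi/3

Final answer: 2*sqrt(3)*pi/3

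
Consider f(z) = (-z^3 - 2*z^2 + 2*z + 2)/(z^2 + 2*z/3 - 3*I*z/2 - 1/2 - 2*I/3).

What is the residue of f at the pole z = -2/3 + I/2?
Write f(z) = P(z)/Q(z) with P(z) = -z^3 - 2*z^2 + 2*z + 2 and Q(z) = z^2 + 2*z/3 - 3*I*z/2 - 1/2 - 2*I/3.
The denominator factors as Q(z) = (z + 2/3 - I/2)*(z - I), so z = -2/3 + I/2 is a simple zero of Q and P is analytic there; z = -2/3 + I/2 is therefore a simple pole and
  Res(f, z₀) = P(z₀)/Q'(z₀).

Q'(z) = 2*z + 2/3 - 3*I/2, so Q'(-2/3 + I/2) = -2/3 - I/2.
P(-2/3 + I/2) = 2/27 + 43*I/24.

Res(f, -2/3 + I/2) = (2/27 + 43*I/24)/(-2/3 - I/2) = -49/36 - 5*I/3

Final answer: -49/36 - 5*I/3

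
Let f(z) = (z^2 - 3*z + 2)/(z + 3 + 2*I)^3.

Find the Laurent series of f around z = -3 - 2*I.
Put w = z - (-3 - 2*I), i.e. z = w - 3 - 2*I. The denominator is w^3, so it suffices to rewrite the numerator in powers of w.

P(z) = z^2 - 3*z + 2
P(w - 3 - 2*I) = 16 + 18*I + (-9 - 4*I)*w + w^2

Dividing each term by w^3:
  f = (16 + 18*I)/w^3 + (-9 - 4*I)/w^2 + 1/w

Substituting back w = z + 3 + 2*I:
  f(z) = (16 + 18*I)/(z + 3 + 2*I)^3 + (-9 - 4*I)/(z + 3 + 2*I)^2 + 1/(z + 3 + 2*I)

The series is finite because the numerator is a polynomial; the negative powers form the principal part, and the coefficient of 1/(z + 3 + 2*I) gives Res(f, -3 - 2*I) = 1.

Final answer: (16 + 18*I)/(z + 3 + 2*I)^3 + (-9 - 4*I)/(z + 3 + 2*I)^2 + 1/(z + 3 + 2*I)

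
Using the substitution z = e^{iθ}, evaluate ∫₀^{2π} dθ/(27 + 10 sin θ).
Call the integral J. The integrand is 2π-periodic and we integrate over a full period, so shifting θ does not change the value (θ → θ + π/2 turns sin θ into cos θ). Hence
  J = ∫₀^{2π} dθ/(27 + 10 cos θ).
Put z = e^{iθ}: then cos θ = (z + 1/z)/2, dθ = dz/(iz), and z runs once counterclockwise around |z| = 1:
  J = ∮_{|z|=1} 1/(27 + 10*(z + 1/z)/2) · dz/(iz) = (2/i) ∮_{|z|=1} dz/(10*z^2 + 54*z + 10).
The roots of 10*z^2 + 54*z + 10 are z = (-27 ± sqrt(27^2 - 10^2))/10, with sqrt(629) = sqrt(629); their product is 1, so only z₊ = -27/10 + sqrt(629)/10 lies inside the unit circle (z₋ = -27/10 - sqrt(629)/10 lies outside).
z₊ is a simple zero of q(z) = 10*z^2 + 54*z + 10, so Res(1/q, z₊) = 1/q'(z₊) with q'(z) = 20*z + 54; and q'(z₊) = 10*(z₊ - z₋) = 2*sqrt(629).
Therefore J = (2/i) · 2πi · 1/(2*sqrt(629)) = 2*pi/(sqrt(629)) = 2*sqrt(629)*pi/629

Final answer: 2*sqrt(629)*pi/629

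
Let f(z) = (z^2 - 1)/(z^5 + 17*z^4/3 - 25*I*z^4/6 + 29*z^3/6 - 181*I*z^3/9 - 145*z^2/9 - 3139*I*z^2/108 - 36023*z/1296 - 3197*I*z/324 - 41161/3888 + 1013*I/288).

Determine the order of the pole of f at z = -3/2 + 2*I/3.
Factor the denominator:
  z^5 + 17*z^4/3 - 25*I*z^4/6 + 29*z^3/6 - 181*I*z^3/9 - 145*z^2/9 - 3139*I*z^2/108 - 36023*z/1296 - 3197*I*z/324 - 41161/3888 + 1013*I/288 = (z + 3/2 - 2*I/3)^4*(z - 1/3 - 3*I/2)

The numerator P(z) = z^2 - 1 has P(-3/2 + 2*I/3) = 29/36 - 2*I ≠ 0, so no factor of (z + 3/2 - 2*I/3) cancels.
Near z = -3/2 + 2*I/3 we can therefore write f(z) = g(z)/(z + 3/2 - 2*I/3)^4 with g analytic at -3/2 + 2*I/3 and g(-3/2 + 2*I/3) ≠ 0 (g is the numerator divided by the remaining denominator factors).

Hence z = -3/2 + 2*I/3 is a pole of order 4.

Final answer: 4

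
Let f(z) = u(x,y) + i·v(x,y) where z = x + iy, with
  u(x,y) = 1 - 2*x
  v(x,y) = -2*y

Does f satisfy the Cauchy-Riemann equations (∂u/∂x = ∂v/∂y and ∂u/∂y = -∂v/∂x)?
∂u/∂x = -2
∂v/∂y = -2
∂u/∂y = 0
∂v/∂x = 0
∂u/∂x = ∂v/∂y and ∂u/∂y = -∂v/∂x hold identically; f is analytic.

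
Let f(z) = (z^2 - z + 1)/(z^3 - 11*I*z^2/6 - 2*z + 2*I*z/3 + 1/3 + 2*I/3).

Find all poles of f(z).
The singularities of f are the zeros of the denominator. Factoring,
  z^3 - 11*I*z^2/6 - 2*z + 2*I*z/3 + 1/3 + 2*I/3 = (z + 1 - I)*(z - 1 - I/3)*(z - I/2)
so the candidates are z = -1 + I, z = 1 + I/3, z = I/2.

Check the numerator P(z) = z^2 - z + 1 at each one:
  P(-1 + I) = 2 - 3*I ≠ 0, so z = -1 + I is a (simple) pole.
  P(1 + I/3) = 8/9 + I/3 ≠ 0, so z = 1 + I/3 is a (simple) pole.
  P(I/2) = 3/4 - I/2 ≠ 0, so z = I/2 is a (simple) pole.

Poles of f: {-1 + I, I/2, 1 + I/3}

Final answer: {-1 + I, I/2, 1 + I/3}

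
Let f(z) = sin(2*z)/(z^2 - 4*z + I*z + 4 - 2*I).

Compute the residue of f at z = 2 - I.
I*sin(4 - 2*I)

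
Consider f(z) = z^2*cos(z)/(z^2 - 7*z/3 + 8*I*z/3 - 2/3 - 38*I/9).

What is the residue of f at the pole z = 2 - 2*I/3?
Write f(z) = P(z)/Q(z) with P(z) = z^2*cos(z) and Q(z) = z^2 - 7*z/3 + 8*I*z/3 - 2/3 - 38*I/9.
The denominator factors as Q(z) = (z - 1/3 + 2*I)*(z - 2 + 2*I/3), so z = 2 - 2*I/3 is a simple zero of Q and P is analytic there; z = 2 - 2*I/3 is therefore a simple pole and
  Res(f, z₀) = P(z₀)/Q'(z₀).

Q'(z) = 2*z - 7/3 + 8*I/3, so Q'(2 - 2*I/3) = 5/3 + 4*I/3.
P(2 - 2*I/3) = (32/9 - 8*I/3)*cos(2 - 2*I/3).

Res(f, 2 - 2*I/3) = ((32/9 - 8*I/3)*cos(2 - 2*I/3))/(5/3 + 4*I/3) = (64/123 - 248*I/123)*cos(2 - 2*I/3)

Final answer: (64/123 - 248*I/123)*cos(2 - 2*I/3)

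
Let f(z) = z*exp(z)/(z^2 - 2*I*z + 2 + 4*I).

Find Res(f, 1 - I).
Write f(z) = P(z)/Q(z) with P(z) = z*exp(z) and Q(z) = z^2 - 2*I*z + 2 + 4*I.
The denominator factors as Q(z) = (z + 1 - 3*I)*(z - 1 + I), so z = 1 - I is a simple zero of Q and P is analytic there; z = 1 - I is therefore a simple pole and
  Res(f, z₀) = P(z₀)/Q'(z₀).

Q'(z) = 2*z - 2*I, so Q'(1 - I) = 2 - 4*I.
P(1 - I) = (1 - I)*exp(1 - I).

Res(f, 1 - I) = ((1 - I)*exp(1 - I))/(2 - 4*I) = (3/10 + I/10)*exp(1 - I)

Final answer: (3/10 + I/10)*exp(1 - I)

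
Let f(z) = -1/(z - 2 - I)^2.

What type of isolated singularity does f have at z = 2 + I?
pole of order 2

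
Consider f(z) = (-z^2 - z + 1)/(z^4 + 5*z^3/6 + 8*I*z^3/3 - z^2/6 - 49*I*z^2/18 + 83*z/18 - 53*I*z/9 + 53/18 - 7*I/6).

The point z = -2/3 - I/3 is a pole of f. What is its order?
Factor the denominator:
  z^4 + 5*z^3/6 + 8*I*z^3/3 - z^2/6 - 49*I*z^2/18 + 83*z/18 - 53*I*z/9 + 53/18 - 7*I/6 = (z + 2/3 + I/3)^2*(z + 1 + 3*I)*(z - 3/2 - I)

The numerator P(z) = -z^2 - z + 1 has P(-2/3 - I/3) = 4/3 - I/9 ≠ 0, so no factor of (z + 2/3 + I/3) cancels.
Near z = -2/3 - I/3 we can therefore write f(z) = g(z)/(z + 2/3 + I/3)^2 with g analytic at -2/3 - I/3 and g(-2/3 - I/3) ≠ 0 (g is the numerator divided by the remaining denominator factors).

Hence z = -2/3 - I/3 is a pole of order 2.

Final answer: 2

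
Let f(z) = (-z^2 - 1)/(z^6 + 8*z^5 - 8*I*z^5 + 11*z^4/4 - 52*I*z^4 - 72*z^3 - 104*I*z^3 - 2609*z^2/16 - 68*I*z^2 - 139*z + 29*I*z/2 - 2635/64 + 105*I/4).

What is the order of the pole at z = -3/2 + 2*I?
Factor the denominator:
  z^6 + 8*z^5 - 8*I*z^5 + 11*z^4/4 - 52*I*z^4 - 72*z^3 - 104*I*z^3 - 2609*z^2/16 - 68*I*z^2 - 139*z + 29*I*z/2 - 2635/64 + 105*I/4 = (z + 3/2 - 2*I)^4*(z + 1 - I/2)*(z + 1 + I/2)

The numerator P(z) = -z^2 - 1 has P(-3/2 + 2*I) = 3/4 + 6*I ≠ 0, so no factor of (z + 3/2 - 2*I) cancels.
Near z = -3/2 + 2*I we can therefore write f(z) = g(z)/(z + 3/2 - 2*I)^4 with g analytic at -3/2 + 2*I and g(-3/2 + 2*I) ≠ 0 (g is the numerator divided by the remaining denominator factors).

Hence z = -3/2 + 2*I is a pole of order 4.

Final answer: 4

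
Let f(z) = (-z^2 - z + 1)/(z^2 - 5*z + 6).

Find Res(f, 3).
Write f(z) = P(z)/Q(z) with P(z) = -z^2 - z + 1 and Q(z) = z^2 - 5*z + 6.
The denominator factors as Q(z) = (z - 2)*(z - 3), so z = 3 is a simple zero of Q and P is analytic there; z = 3 is therefore a simple pole and
  Res(f, z₀) = P(z₀)/Q'(z₀).

Q'(z) = 2*z - 5, so Q'(3) = 1.
P(3) = -11.

Res(f, 3) = (-11)/(1) = -11

Final answer: -11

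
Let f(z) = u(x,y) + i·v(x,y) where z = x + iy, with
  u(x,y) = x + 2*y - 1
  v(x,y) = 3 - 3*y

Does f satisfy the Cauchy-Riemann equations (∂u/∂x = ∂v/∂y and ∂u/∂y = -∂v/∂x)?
∂u/∂x = 1
∂v/∂y = -3
∂u/∂y = 2
∂v/∂x = 0
∂u/∂x ≠ ∂v/∂y and ∂u/∂y ≠ -∂v/∂x; the Cauchy-Riemann equations are not satisfied, so f is not analytic.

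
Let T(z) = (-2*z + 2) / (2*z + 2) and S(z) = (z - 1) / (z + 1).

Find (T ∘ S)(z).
(T ∘ S)(z) = T(S(z)) = ((-2)*S(z) + (2))/((2)*S(z) + (2)). Multiply numerator and denominator by z + 1:
  numerator:   (-2)*(z - 1) + (2)*(z + 1) = 4
  denominator: (2)*(z - 1) + (2)*(z + 1) = 4*z
(T ∘ S)(z) = 4/(4*z) = 1/(z)

Final answer: 1/(z)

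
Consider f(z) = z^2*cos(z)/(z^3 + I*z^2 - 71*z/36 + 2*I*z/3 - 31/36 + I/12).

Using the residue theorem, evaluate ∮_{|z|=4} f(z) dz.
By the residue theorem, ∮_C f(z) dz = 2πi · (sum of the residues of f at the poles inside |z| = 4).

The denominator factors as (z + 1 + I/3)*(z + 1/2)*(z - 3/2 + 2*I/3), so the singularities of f are simple poles at z = -1 - I/3, z = -1/2, z = 3/2 - 2*I/3.
  |-1 - I/3|² = 10/9 < 16 = 4², so this pole is inside the contour.
  |-1/2|² = 1/4 < 16 = 4², so this pole is inside the contour.
  |3/2 - 2*I/3|² = 97/36 < 16 = 4², so this pole is inside the contour.

With P(z) = z^2*cos(z) and Q(z) = z^3 + I*z^2 - 71*z/36 + 2*I*z/3 - 31/36 + I/12, each pole is simple, so Res(f, z₀) = P(z₀)/Q'(z₀) with Q'(z) = 3*z^2 + 2*I*z - 71/36 + 2*I/3.
  Res(f, -1 - I/3) = P(-1 - I/3)/Q'(-1 - I/3) = ((8/9 + 2*I/3)*cos(1 + I/3))/(49/36 + 2*I/3) = (2144/2977 + 408*I/2977)*cos(1 + I/3)
  Res(f, -1/2) = P(-1/2)/Q'(-1/2) = (cos(1/2)/4)/(-11/9 - I/3) = (-99/520 + 27*I/520)*cos(1/2)
  Res(f, 3/2 - 2*I/3) = P(3/2 - 2*I/3)/Q'(3/2 - 2*I/3) = ((65/36 - 2*I)*cos(3/2 - 2*I/3))/(43/9 - 7*I/3) = (4307/9160 - 1731*I/9160)*cos(3/2 - 2*I/3)

Sum of residues inside C: (2144/2977 + 408*I/2977)*cos(1 + I/3) + (-99/520 + 27*I/520)*cos(1/2) + (4307/9160 - 1731*I/9160)*cos(3/2 - 2*I/3)
∮_C f(z) dz = 2πi · ((2144/2977 + 408*I/2977)*cos(1 + I/3) + (-99/520 + 27*I/520)*cos(1/2) + (4307/9160 - 1731*I/9160)*cos(3/2 - 2*I/3)) = pi*(-27/260 - 99*I/260)*cos(1/2) + pi*(1731/4580 + 4307*I/4580)*cos(3/2 - 2*I/3) + pi*(-816/2977 + 4288*I/2977)*cos(1 + I/3)

Final answer: pi*(-27/260 - 99*I/260)*cos(1/2) + pi*(1731/4580 + 4307*I/4580)*cos(3/2 - 2*I/3) + pi*(-816/2977 + 4288*I/2977)*cos(1 + I/3)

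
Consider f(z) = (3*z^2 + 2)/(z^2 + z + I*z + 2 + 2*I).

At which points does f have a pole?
The singularities of f are the zeros of the denominator. Factoring,
  z^2 + z + I*z + 2 + 2*I = (z + 2*I)*(z + 1 - I)
so the candidates are z = -2*I, z = -1 + I.

Check the numerator P(z) = 3*z^2 + 2 at each one:
  P(-2*I) = -10 ≠ 0, so z = -2*I is a (simple) pole.
  P(-1 + I) = 2 - 6*I ≠ 0, so z = -1 + I is a (simple) pole.

Poles of f: {-1 + I, -2*I}

Final answer: {-1 + I, -2*I}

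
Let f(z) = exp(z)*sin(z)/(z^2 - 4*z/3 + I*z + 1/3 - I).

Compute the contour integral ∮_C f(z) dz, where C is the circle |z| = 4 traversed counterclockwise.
By the residue theorem, ∮_C f(z) dz = 2πi · (sum of the residues of f at the poles inside |z| = 4).

The denominator factors as (z - 1)*(z - 1/3 + I), so the singularities of f are simple poles at z = 1, z = 1/3 - I.
  |1|² = 1 < 16 = 4², so this pole is inside the contour.
  |1/3 - I|² = 10/9 < 16 = 4², so this pole is inside the contour.

With P(z) = exp(z)*sin(z) and Q(z) = z^2 - 4*z/3 + I*z + 1/3 - I, each pole is simple, so Res(f, z₀) = P(z₀)/Q'(z₀) with Q'(z) = 2*z - 4/3 + I.
  Res(f, 1) = P(1)/Q'(1) = (exp(1)*sin(1))/(2/3 + I) = exp(1)*(6/13 - 9*I/13)*sin(1)
  Res(f, 1/3 - I) = P(1/3 - I)/Q'(1/3 - I) = (exp(1/3 - I)*sin(1/3 - I))/(-2/3 - I) = (-6/13 + 9*I/13)*exp(1/3 - I)*sin(1/3 - I)

Sum of residues inside C: exp(1)*(6/13 - 9*I/13)*sin(1) + (-6/13 + 9*I/13)*exp(1/3 - I)*sin(1/3 - I)
∮_C f(z) dz = 2πi · (exp(1)*(6/13 - 9*I/13)*sin(1) + (-6/13 + 9*I/13)*exp(1/3 - I)*sin(1/3 - I)) = exp(1)*pi*(18/13 + 12*I/13)*sin(1) + pi*(-18/13 - 12*I/13)*exp(1/3 - I)*sin(1/3 - I)

Final answer: exp(1)*pi*(18/13 + 12*I/13)*sin(1) + pi*(-18/13 - 12*I/13)*exp(1/3 - I)*sin(1/3 - I)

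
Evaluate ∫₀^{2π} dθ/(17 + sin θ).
sqrt(2)*pi/12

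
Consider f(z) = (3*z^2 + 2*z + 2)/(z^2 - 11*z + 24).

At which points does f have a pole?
{3, 8}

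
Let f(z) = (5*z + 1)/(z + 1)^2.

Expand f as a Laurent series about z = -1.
Put w = z - (-1), i.e. z = w - 1. The denominator is w^2, so it suffices to rewrite the numerator in powers of w.

P(z) = 5*z + 1
P(w - 1) = -4 + 5*w

Dividing each term by w^2:
  f = -4/w^2 + 5/w

Substituting back w = z + 1:
  f(z) = -4/(z + 1)^2 + 5/(z + 1)

The series is finite because the numerator is a polynomial; the negative powers form the principal part, and the coefficient of 1/(z + 1) gives Res(f, -1) = 5.

Final answer: -4/(z + 1)^2 + 5/(z + 1)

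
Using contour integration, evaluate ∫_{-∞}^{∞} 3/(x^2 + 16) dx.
Let f(z) = 3/(z^2 + 16). The denominator has no real zeros and deg Q - deg P = 2 ≥ 2, so the integral of f over the upper semicircle |z| = R tends to 0 as R → ∞. Closing the contour in the upper half-plane,
  ∫_{-∞}^{∞} f(x) dx = 2πi · Σ Res(f, z_k)  over the poles with Im z_k > 0.

Zeros of the denominator: z^2 + 16 = 0 gives z = ±4*I.
Upper half-plane: z = 4*I (simple).

Each pole is a simple zero of Q(z) = z^2 + 16, so Res(f, z₀) = P(z₀)/Q'(z₀) with P(z) = 3, Q'(z) = 2*z:
  Res(f, 4*I) = (3)/(8*I) = -3*I/8

∫_{-∞}^{∞} f(x) dx = 2πi · (-3*I/8) = 3*pi/4

Final answer: 3*pi/4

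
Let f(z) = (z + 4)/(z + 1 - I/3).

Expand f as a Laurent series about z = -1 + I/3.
(3 + I/3)/(z + 1 - I/3) + 1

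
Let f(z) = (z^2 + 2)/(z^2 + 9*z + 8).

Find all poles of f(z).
The singularities of f are the zeros of the denominator. Factoring,
  z^2 + 9*z + 8 = (z + 1)*(z + 8)
so the candidates are z = -1, z = -8.

Check the numerator P(z) = z^2 + 2 at each one:
  P(-1) = 3 ≠ 0, so z = -1 is a (simple) pole.
  P(-8) = 66 ≠ 0, so z = -8 is a (simple) pole.

Poles of f: {-8, -1}

Final answer: {-8, -1}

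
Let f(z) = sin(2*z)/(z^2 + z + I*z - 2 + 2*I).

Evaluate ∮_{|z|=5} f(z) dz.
By the residue theorem, ∮_C f(z) dz = 2πi · (sum of the residues of f at the poles inside |z| = 5).

The denominator factors as (z + 2)*(z - 1 + I), so the singularities of f are simple poles at z = -2, z = 1 - I.
  |-2|² = 4 < 25 = 5², so this pole is inside the contour.
  |1 - I|² = 2 < 25 = 5², so this pole is inside the contour.

With P(z) = sin(2*z) and Q(z) = z^2 + z + I*z - 2 + 2*I, each pole is simple, so Res(f, z₀) = P(z₀)/Q'(z₀) with Q'(z) = 2*z + 1 + I.
  Res(f, -2) = P(-2)/Q'(-2) = (-sin(4))/(-3 + I) = (3/10 + I/10)*sin(4)
  Res(f, 1 - I) = P(1 - I)/Q'(1 - I) = (sin(2 - 2*I))/(3 - I) = (3/10 + I/10)*sin(2 - 2*I)

Sum of residues inside C: (3/10 + I/10)*sin(4) + (3/10 + I/10)*sin(2 - 2*I)
∮_C f(z) dz = 2πi · ((3/10 + I/10)*sin(4) + (3/10 + I/10)*sin(2 - 2*I)) = pi*(-1/5 + 3*I/5)*sin(4) + pi*(-1/5 + 3*I/5)*sin(2 - 2*I)

Final answer: pi*(-1/5 + 3*I/5)*sin(4) + pi*(-1/5 + 3*I/5)*sin(2 - 2*I)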